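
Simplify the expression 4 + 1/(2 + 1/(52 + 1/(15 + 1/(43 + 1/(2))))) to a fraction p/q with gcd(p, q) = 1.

617687/137409

Start with 2.
43 + 1/(2/1) = 43 + 1/2 = 87/2
15 + 1/(87/2) = 15 + 2/87 = 1307/87
52 + 1/(1307/87) = 52 + 87/1307 = 68051/1307
2 + 1/(68051/1307) = 2 + 1307/68051 = 137409/68051
4 + 1/(137409/68051) = 4 + 68051/137409 = 617687/137409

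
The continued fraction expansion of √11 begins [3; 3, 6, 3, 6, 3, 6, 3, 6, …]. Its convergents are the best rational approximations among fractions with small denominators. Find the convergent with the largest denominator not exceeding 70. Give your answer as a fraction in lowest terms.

a_0 = 3: 3/1  (≤ bound)
a_1 = 3: 10/3  (≤ bound)
a_2 = 6: 63/19  (≤ bound)
a_3 = 3: 199/60  (≤ bound)
a_4 = 6: 1257/379  (> 70, stop)

199/60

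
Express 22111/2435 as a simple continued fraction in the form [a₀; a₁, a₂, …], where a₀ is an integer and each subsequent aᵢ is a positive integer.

22111 = 9·2435 + 196, so a_0 = 9
2435 = 12·196 + 83, so a_1 = 12
196 = 2·83 + 30, so a_2 = 2
83 = 2·30 + 23, so a_3 = 2
30 = 1·23 + 7, so a_4 = 1
23 = 3·7 + 2, so a_5 = 3
7 = 3·2 + 1, so a_6 = 3
2 = 2·1 + 0, so a_7 = 2

[9; 12, 2, 2, 1, 3, 3, 2]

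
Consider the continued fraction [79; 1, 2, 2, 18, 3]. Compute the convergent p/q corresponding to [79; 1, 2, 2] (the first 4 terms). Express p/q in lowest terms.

a_0 = 79: 79/1
a_1 = 1: 80/1
a_2 = 2: 239/3
a_3 = 2: 558/7

558/7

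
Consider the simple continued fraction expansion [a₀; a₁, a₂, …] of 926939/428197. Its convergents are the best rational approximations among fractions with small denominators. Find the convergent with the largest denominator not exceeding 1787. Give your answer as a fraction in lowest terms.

List convergents until the denominator exceeds the bound:
a_0 = 2: 2/1  (≤ bound)
a_1 = 6: 13/6  (≤ bound)
a_2 = 14: 184/85  (≤ bound)
a_3 = 3: 565/261  (≤ bound)
a_4 = 6: 3574/1651  (≤ bound)
a_5 = 1: 4139/1912  (> 1787, stop)

3574/1651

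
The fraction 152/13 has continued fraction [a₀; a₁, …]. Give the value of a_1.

1

Repeatedly divide and take the remainder:
152 = 11·13 + 9, so a_0 = 11
13 = 1·9 + 4, so a_1 = 1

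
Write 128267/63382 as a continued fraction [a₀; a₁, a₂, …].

[2; 42, 5, 1, 6, 1, 3, 8]

⌊128267/63382⌋ = 2, remainder 1503
⌊63382/1503⌋ = 42, remainder 256
⌊1503/256⌋ = 5, remainder 223
⌊256/223⌋ = 1, remainder 33
⌊223/33⌋ = 6, remainder 25
⌊33/25⌋ = 1, remainder 8
⌊25/8⌋ = 3, remainder 1
⌊8/1⌋ = 8, remainder 0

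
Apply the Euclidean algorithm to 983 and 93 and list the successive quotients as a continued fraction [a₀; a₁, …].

Apply division with remainder until the remainder is 0:
⌊983/93⌋ = 10, remainder 53
⌊93/53⌋ = 1, remainder 40
⌊53/40⌋ = 1, remainder 13
⌊40/13⌋ = 3, remainder 1
⌊13/1⌋ = 13, remainder 0

[10; 1, 1, 3, 13]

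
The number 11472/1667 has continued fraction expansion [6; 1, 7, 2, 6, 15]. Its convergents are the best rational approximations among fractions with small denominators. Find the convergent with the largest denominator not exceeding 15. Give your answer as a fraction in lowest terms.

55/8

a_0 = 6: 6/1  (≤ bound)
a_1 = 1: 7/1  (≤ bound)
a_2 = 7: 55/8  (≤ bound)
a_3 = 2: 117/17  (> 15, stop)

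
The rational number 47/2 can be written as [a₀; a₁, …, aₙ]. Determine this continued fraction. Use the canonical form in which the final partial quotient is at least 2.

Repeatedly divide and take the remainder:
47 = 23·2 + 1, so a_0 = 23
2 = 2·1 + 0, so a_1 = 2

[23; 2]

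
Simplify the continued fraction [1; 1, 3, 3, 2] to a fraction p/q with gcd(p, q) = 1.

Build up convergents one term at a time:
a_0 = 1: 1/1
a_1 = 1: 2/1
a_2 = 3: 7/4
a_3 = 3: 23/13
a_4 = 2: 53/30

53/30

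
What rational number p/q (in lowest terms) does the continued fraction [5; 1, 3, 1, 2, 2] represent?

191/33

Compute successive convergents:
a_0 = 5: 5/1
a_1 = 1: 6/1
a_2 = 3: 23/4
a_3 = 1: 29/5
a_4 = 2: 81/14
a_5 = 2: 191/33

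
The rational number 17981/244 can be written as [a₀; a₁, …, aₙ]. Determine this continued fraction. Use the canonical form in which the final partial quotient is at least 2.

[73; 1, 2, 3, 1, 18]

Apply division with remainder until the remainder is 0:
17981 ÷ 244 → quotient 73, remainder 169
244 ÷ 169 → quotient 1, remainder 75
169 ÷ 75 → quotient 2, remainder 19
75 ÷ 19 → quotient 3, remainder 18
19 ÷ 18 → quotient 1, remainder 1
18 ÷ 1 → quotient 18, remainder 0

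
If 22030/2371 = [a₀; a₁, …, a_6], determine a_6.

22030 = 9·2371 + 691, so a_0 = 9
2371 = 3·691 + 298, so a_1 = 3
691 = 2·298 + 95, so a_2 = 2
298 = 3·95 + 13, so a_3 = 3
95 = 7·13 + 4, so a_4 = 7
13 = 3·4 + 1, so a_5 = 3
4 = 4·1 + 0, so a_6 = 4

4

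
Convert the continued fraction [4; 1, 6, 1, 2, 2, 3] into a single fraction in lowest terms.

901/185

a_0 = 4: 4/1
a_1 = 1: 5/1
a_2 = 6: 34/7
a_3 = 1: 39/8
a_4 = 2: 112/23
a_5 = 2: 263/54
a_6 = 3: 901/185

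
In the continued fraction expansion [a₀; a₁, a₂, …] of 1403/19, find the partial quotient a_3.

3

1403 = 73·19 + 16, so a_0 = 73
19 = 1·16 + 3, so a_1 = 1
16 = 5·3 + 1, so a_2 = 5
3 = 3·1 + 0, so a_3 = 3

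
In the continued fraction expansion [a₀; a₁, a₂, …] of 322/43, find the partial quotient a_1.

2

322 = 7·43 + 21, so a_0 = 7
43 = 2·21 + 1, so a_1 = 2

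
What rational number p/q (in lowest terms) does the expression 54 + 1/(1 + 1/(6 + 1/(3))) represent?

1207/22

Build up convergents one term at a time:
a_0 = 54: 54/1
a_1 = 1: 55/1
a_2 = 6: 384/7
a_3 = 3: 1207/22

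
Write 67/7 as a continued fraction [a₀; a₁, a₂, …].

67 = 9·7 + 4, so a_0 = 9
7 = 1·4 + 3, so a_1 = 1
4 = 1·3 + 1, so a_2 = 1
3 = 3·1 + 0, so a_3 = 3

[9; 1, 1, 3]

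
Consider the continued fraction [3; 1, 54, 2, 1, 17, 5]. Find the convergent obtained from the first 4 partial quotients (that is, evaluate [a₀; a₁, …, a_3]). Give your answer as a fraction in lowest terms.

Start with 2.
54 + 1/(2/1) = 54 + 1/2 = 109/2
1 + 1/(109/2) = 1 + 2/109 = 111/109
3 + 1/(111/109) = 3 + 109/111 = 442/111

442/111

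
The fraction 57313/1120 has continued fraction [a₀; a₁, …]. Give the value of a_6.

2

57313 ÷ 1120 → quotient 51, remainder 193
1120 ÷ 193 → quotient 5, remainder 155
193 ÷ 155 → quotient 1, remainder 38
155 ÷ 38 → quotient 4, remainder 3
38 ÷ 3 → quotient 12, remainder 2
3 ÷ 2 → quotient 1, remainder 1
2 ÷ 1 → quotient 2, remainder 0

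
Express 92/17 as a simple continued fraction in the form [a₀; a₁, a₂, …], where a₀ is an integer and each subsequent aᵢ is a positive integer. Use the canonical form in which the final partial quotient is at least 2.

92 ÷ 17 → quotient 5, remainder 7
17 ÷ 7 → quotient 2, remainder 3
7 ÷ 3 → quotient 2, remainder 1
3 ÷ 1 → quotient 3, remainder 0

[5; 2, 2, 3]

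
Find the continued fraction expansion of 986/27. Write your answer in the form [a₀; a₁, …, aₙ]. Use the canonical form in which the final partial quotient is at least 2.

Run the Euclidean algorithm, recording each quotient:
986 ÷ 27 → quotient 36, remainder 14
27 ÷ 14 → quotient 1, remainder 13
14 ÷ 13 → quotient 1, remainder 1
13 ÷ 1 → quotient 13, remainder 0

[36; 1, 1, 13]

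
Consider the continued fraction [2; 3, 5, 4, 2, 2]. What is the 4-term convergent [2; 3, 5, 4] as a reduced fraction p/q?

Start with 4.
5 + 1/(4/1) = 5 + 1/4 = 21/4
3 + 1/(21/4) = 3 + 4/21 = 67/21
2 + 1/(67/21) = 2 + 21/67 = 155/67

155/67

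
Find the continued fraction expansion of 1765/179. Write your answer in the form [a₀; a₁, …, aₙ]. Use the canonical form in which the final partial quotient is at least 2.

[9; 1, 6, 6, 4]

Apply division with remainder until the remainder is 0:
⌊1765/179⌋ = 9, remainder 154
⌊179/154⌋ = 1, remainder 25
⌊154/25⌋ = 6, remainder 4
⌊25/4⌋ = 6, remainder 1
⌊4/1⌋ = 4, remainder 0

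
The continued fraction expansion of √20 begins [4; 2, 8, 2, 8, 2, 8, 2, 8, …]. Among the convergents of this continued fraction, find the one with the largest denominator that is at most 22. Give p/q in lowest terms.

76/17

a_0 = 4: 4/1  (≤ bound)
a_1 = 2: 9/2  (≤ bound)
a_2 = 8: 76/17  (≤ bound)
a_3 = 2: 161/36  (> 22, stop)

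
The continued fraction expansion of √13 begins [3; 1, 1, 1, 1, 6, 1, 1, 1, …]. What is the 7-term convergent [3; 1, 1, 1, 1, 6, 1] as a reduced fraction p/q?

137/38

a_0 = 3: 3/1
a_1 = 1: 4/1
a_2 = 1: 7/2
a_3 = 1: 11/3
a_4 = 1: 18/5
a_5 = 6: 119/33
a_6 = 1: 137/38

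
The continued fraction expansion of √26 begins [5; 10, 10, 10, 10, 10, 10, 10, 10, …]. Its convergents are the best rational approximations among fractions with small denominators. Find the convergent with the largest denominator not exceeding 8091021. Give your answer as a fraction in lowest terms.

5357035/1050601

List convergents until the denominator exceeds the bound:
a_0 = 5: 5/1  (≤ bound)
a_1 = 10: 51/10  (≤ bound)
a_2 = 10: 515/101  (≤ bound)
a_3 = 10: 5201/1020  (≤ bound)
a_4 = 10: 52525/10301  (≤ bound)
a_5 = 10: 530451/104030  (≤ bound)
a_6 = 10: 5357035/1050601  (≤ bound)
a_7 = 10: 54100801/10610040  (> 8091021, stop)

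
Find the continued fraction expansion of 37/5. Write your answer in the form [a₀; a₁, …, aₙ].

[7; 2, 2]

⌊37/5⌋ = 7, remainder 2
⌊5/2⌋ = 2, remainder 1
⌊2/1⌋ = 2, remainder 0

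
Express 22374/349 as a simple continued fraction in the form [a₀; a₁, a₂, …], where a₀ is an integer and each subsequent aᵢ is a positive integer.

[64; 9, 5, 2, 3]

Run the Euclidean algorithm, recording each quotient:
⌊22374/349⌋ = 64, remainder 38
⌊349/38⌋ = 9, remainder 7
⌊38/7⌋ = 5, remainder 3
⌊7/3⌋ = 2, remainder 1
⌊3/1⌋ = 3, remainder 0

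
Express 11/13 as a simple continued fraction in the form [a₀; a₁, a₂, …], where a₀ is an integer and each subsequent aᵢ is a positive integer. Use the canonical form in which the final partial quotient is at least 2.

⌊11/13⌋ = 0, remainder 11
⌊13/11⌋ = 1, remainder 2
⌊11/2⌋ = 5, remainder 1
⌊2/1⌋ = 2, remainder 0

[0; 1, 5, 2]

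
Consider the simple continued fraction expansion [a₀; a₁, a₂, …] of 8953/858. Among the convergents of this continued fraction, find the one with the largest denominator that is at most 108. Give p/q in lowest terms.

240/23

a_0 = 10: 10/1  (≤ bound)
a_1 = 2: 21/2  (≤ bound)
a_2 = 3: 73/7  (≤ bound)
a_3 = 3: 240/23  (≤ bound)
a_4 = 37: 8953/858  (> 108, stop)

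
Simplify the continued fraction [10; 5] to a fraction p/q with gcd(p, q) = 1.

Use the convergent recurrence hₖ = aₖ·hₖ₋₁ + hₖ₋₂ (and likewise for the denominators kₖ):
a_0 = 10: 10/1
a_1 = 5: 51/5

51/5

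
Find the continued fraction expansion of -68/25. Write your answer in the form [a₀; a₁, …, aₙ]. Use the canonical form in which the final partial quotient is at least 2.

[-3; 3, 1, 1, 3]

Apply division with remainder until the remainder is 0:
-68 ÷ 25 → quotient -3, remainder 7
25 ÷ 7 → quotient 3, remainder 4
7 ÷ 4 → quotient 1, remainder 3
4 ÷ 3 → quotient 1, remainder 1
3 ÷ 1 → quotient 3, remainder 0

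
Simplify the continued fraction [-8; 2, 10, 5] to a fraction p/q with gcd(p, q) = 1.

-805/107

Start with 5.
10 + 1/(5/1) = 10 + 1/5 = 51/5
2 + 1/(51/5) = 2 + 5/51 = 107/51
-8 + 1/(107/51) = -8 + 51/107 = -805/107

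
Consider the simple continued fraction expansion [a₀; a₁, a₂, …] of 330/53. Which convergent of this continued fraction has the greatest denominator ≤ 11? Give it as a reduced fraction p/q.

List convergents until the denominator exceeds the bound:
a_0 = 6: 6/1  (≤ bound)
a_1 = 4: 25/4  (≤ bound)
a_2 = 2: 56/9  (≤ bound)
a_3 = 2: 137/22  (> 11, stop)

56/9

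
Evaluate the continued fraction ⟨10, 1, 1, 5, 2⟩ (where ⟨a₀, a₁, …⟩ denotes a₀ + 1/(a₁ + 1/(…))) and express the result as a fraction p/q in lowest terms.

Start with 2.
5 + 1/(2/1) = 5 + 1/2 = 11/2
1 + 1/(11/2) = 1 + 2/11 = 13/11
1 + 1/(13/11) = 1 + 11/13 = 24/13
10 + 1/(24/13) = 10 + 13/24 = 253/24

253/24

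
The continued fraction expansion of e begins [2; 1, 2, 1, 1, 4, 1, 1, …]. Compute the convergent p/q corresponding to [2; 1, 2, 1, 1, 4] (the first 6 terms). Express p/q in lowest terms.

87/32

a_0 = 2: 2/1
a_1 = 1: 3/1
a_2 = 2: 8/3
a_3 = 1: 11/4
a_4 = 1: 19/7
a_5 = 4: 87/32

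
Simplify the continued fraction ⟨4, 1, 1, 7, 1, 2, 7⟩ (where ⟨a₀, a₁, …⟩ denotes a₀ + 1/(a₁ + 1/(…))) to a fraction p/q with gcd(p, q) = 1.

1631/360

Build up convergents one term at a time:
a_0 = 4: 4/1
a_1 = 1: 5/1
a_2 = 1: 9/2
a_3 = 7: 68/15
a_4 = 1: 77/17
a_5 = 2: 222/49
a_6 = 7: 1631/360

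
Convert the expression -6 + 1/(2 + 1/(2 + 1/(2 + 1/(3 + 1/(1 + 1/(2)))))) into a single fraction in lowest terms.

Starting at the tail and folding back:
Start with 2.
1 + 1/(2/1) = 1 + 1/2 = 3/2
3 + 1/(3/2) = 3 + 2/3 = 11/3
2 + 1/(11/3) = 2 + 3/11 = 25/11
2 + 1/(25/11) = 2 + 11/25 = 61/25
2 + 1/(61/25) = 2 + 25/61 = 147/61
-6 + 1/(147/61) = -6 + 61/147 = -821/147

-821/147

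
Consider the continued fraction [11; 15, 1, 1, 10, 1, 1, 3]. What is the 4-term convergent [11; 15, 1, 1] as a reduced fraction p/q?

Work from the innermost term outward:
Start with 1.
1 + 1/(1/1) = 1 + 1/1 = 2/1
15 + 1/(2/1) = 15 + 1/2 = 31/2
11 + 1/(31/2) = 11 + 2/31 = 343/31

343/31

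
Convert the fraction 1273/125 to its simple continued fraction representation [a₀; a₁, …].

1273 = 10·125 + 23, so a_0 = 10
125 = 5·23 + 10, so a_1 = 5
23 = 2·10 + 3, so a_2 = 2
10 = 3·3 + 1, so a_3 = 3
3 = 3·1 + 0, so a_4 = 3

[10; 5, 2, 3, 3]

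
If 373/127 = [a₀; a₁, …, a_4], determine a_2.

14

373 ÷ 127 → quotient 2, remainder 119
127 ÷ 119 → quotient 1, remainder 8
119 ÷ 8 → quotient 14, remainder 7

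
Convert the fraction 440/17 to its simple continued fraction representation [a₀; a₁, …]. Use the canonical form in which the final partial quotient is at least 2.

[25; 1, 7, 2]

440 ÷ 17 → quotient 25, remainder 15
17 ÷ 15 → quotient 1, remainder 2
15 ÷ 2 → quotient 7, remainder 1
2 ÷ 1 → quotient 2, remainder 0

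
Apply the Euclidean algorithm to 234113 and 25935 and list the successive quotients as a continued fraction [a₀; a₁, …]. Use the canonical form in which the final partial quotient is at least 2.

[9; 37, 6, 2, 2, 10, 2]

234113 = 9·25935 + 698, so a_0 = 9
25935 = 37·698 + 109, so a_1 = 37
698 = 6·109 + 44, so a_2 = 6
109 = 2·44 + 21, so a_3 = 2
44 = 2·21 + 2, so a_4 = 2
21 = 10·2 + 1, so a_5 = 10
2 = 2·1 + 0, so a_6 = 2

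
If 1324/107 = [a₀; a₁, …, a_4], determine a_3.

2

1324 ÷ 107 → quotient 12, remainder 40
107 ÷ 40 → quotient 2, remainder 27
40 ÷ 27 → quotient 1, remainder 13
27 ÷ 13 → quotient 2, remainder 1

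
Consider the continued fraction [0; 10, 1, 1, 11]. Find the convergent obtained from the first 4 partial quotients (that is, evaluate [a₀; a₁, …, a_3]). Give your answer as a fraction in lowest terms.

2/21

Start with 1.
1 + 1/(1/1) = 1 + 1/1 = 2/1
10 + 1/(2/1) = 10 + 1/2 = 21/2
0 + 1/(21/2) = 0 + 2/21 = 2/21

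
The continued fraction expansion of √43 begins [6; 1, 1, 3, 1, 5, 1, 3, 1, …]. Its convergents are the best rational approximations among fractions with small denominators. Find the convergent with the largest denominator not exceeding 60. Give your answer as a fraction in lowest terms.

341/52

a_0 = 6: 6/1  (≤ bound)
a_1 = 1: 7/1  (≤ bound)
a_2 = 1: 13/2  (≤ bound)
a_3 = 3: 46/7  (≤ bound)
a_4 = 1: 59/9  (≤ bound)
a_5 = 5: 341/52  (≤ bound)
a_6 = 1: 400/61  (> 60, stop)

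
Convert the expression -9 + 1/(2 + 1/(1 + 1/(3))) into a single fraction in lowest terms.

-95/11

Start with 3.
1 + 1/(3/1) = 1 + 1/3 = 4/3
2 + 1/(4/3) = 2 + 3/4 = 11/4
-9 + 1/(11/4) = -9 + 4/11 = -95/11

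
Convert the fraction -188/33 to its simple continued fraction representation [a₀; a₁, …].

[-6; 3, 3, 3]

⌊-188/33⌋ = -6, remainder 10
⌊33/10⌋ = 3, remainder 3
⌊10/3⌋ = 3, remainder 1
⌊3/1⌋ = 3, remainder 0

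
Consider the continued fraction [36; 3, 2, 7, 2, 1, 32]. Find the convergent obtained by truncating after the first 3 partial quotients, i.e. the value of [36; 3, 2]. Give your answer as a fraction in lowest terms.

254/7

a_0 = 36: 36/1
a_1 = 3: 109/3
a_2 = 2: 254/7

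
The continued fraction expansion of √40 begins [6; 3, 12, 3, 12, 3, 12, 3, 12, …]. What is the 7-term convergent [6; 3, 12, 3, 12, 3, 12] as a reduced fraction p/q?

337434/53353

a_0 = 6: 6/1
a_1 = 3: 19/3
a_2 = 12: 234/37
a_3 = 3: 721/114
a_4 = 12: 8886/1405
a_5 = 3: 27379/4329
a_6 = 12: 337434/53353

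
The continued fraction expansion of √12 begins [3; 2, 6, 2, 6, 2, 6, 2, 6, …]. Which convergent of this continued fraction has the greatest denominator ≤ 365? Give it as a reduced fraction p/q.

a_0 = 3: 3/1  (≤ bound)
a_1 = 2: 7/2  (≤ bound)
a_2 = 6: 45/13  (≤ bound)
a_3 = 2: 97/28  (≤ bound)
a_4 = 6: 627/181  (≤ bound)
a_5 = 2: 1351/390  (> 365, stop)

627/181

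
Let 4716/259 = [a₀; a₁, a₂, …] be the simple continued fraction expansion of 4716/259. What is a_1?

4716 ÷ 259 → quotient 18, remainder 54
259 ÷ 54 → quotient 4, remainder 43

4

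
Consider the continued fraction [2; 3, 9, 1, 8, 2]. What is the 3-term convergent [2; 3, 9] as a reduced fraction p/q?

Start with 9.
3 + 1/(9/1) = 3 + 1/9 = 28/9
2 + 1/(28/9) = 2 + 9/28 = 65/28

65/28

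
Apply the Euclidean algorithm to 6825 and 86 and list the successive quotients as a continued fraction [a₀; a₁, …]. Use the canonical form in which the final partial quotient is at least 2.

[79; 2, 1, 3, 2, 3]

6825 = 79·86 + 31, so a_0 = 79
86 = 2·31 + 24, so a_1 = 2
31 = 1·24 + 7, so a_2 = 1
24 = 3·7 + 3, so a_3 = 3
7 = 2·3 + 1, so a_4 = 2
3 = 3·1 + 0, so a_5 = 3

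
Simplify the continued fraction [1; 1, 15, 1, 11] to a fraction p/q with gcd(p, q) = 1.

394/203

Start with 11.
1 + 1/(11/1) = 1 + 1/11 = 12/11
15 + 1/(12/11) = 15 + 11/12 = 191/12
1 + 1/(191/12) = 1 + 12/191 = 203/191
1 + 1/(203/191) = 1 + 191/203 = 394/203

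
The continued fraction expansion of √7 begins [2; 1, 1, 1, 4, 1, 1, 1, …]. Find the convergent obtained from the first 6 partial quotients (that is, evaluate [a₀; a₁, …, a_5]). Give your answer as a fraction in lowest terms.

Compute successive convergents:
a_0 = 2: 2/1
a_1 = 1: 3/1
a_2 = 1: 5/2
a_3 = 1: 8/3
a_4 = 4: 37/14
a_5 = 1: 45/17

45/17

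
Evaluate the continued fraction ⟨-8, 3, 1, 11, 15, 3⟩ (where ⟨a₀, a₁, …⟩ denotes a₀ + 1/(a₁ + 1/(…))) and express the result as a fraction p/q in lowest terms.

-16837/2174

Start with 3.
15 + 1/(3/1) = 15 + 1/3 = 46/3
11 + 1/(46/3) = 11 + 3/46 = 509/46
1 + 1/(509/46) = 1 + 46/509 = 555/509
3 + 1/(555/509) = 3 + 509/555 = 2174/555
-8 + 1/(2174/555) = -8 + 555/2174 = -16837/2174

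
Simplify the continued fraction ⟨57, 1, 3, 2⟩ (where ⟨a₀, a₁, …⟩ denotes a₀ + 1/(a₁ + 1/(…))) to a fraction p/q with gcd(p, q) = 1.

Start with 2.
3 + 1/(2/1) = 3 + 1/2 = 7/2
1 + 1/(7/2) = 1 + 2/7 = 9/7
57 + 1/(9/7) = 57 + 7/9 = 520/9

520/9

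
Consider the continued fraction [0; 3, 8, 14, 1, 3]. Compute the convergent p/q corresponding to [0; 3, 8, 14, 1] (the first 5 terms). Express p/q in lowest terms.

Start with 1.
14 + 1/(1/1) = 14 + 1/1 = 15/1
8 + 1/(15/1) = 8 + 1/15 = 121/15
3 + 1/(121/15) = 3 + 15/121 = 378/121
0 + 1/(378/121) = 0 + 121/378 = 121/378

121/378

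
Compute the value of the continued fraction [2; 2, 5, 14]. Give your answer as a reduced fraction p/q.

383/156

Collapse the nested fraction from the inside out:
Start with 14.
5 + 1/(14/1) = 5 + 1/14 = 71/14
2 + 1/(71/14) = 2 + 14/71 = 156/71
2 + 1/(156/71) = 2 + 71/156 = 383/156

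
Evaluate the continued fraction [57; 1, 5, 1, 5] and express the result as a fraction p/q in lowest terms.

Work from the innermost term outward:
Start with 5.
1 + 1/(5/1) = 1 + 1/5 = 6/5
5 + 1/(6/5) = 5 + 5/6 = 35/6
1 + 1/(35/6) = 1 + 6/35 = 41/35
57 + 1/(41/35) = 57 + 35/41 = 2372/41

2372/41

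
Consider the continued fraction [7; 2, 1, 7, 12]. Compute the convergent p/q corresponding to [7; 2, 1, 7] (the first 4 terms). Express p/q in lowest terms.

169/23

Build up convergents one term at a time:
a_0 = 7: 7/1
a_1 = 2: 15/2
a_2 = 1: 22/3
a_3 = 7: 169/23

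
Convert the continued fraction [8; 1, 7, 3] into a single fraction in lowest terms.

222/25

Start with 3.
7 + 1/(3/1) = 7 + 1/3 = 22/3
1 + 1/(22/3) = 1 + 3/22 = 25/22
8 + 1/(25/22) = 8 + 22/25 = 222/25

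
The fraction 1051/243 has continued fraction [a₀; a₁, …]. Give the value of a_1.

3

⌊1051/243⌋ = 4, remainder 79
⌊243/79⌋ = 3, remainder 6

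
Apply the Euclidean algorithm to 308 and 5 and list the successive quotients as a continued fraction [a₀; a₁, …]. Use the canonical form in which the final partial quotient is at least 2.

308 = 61·5 + 3, so a_0 = 61
5 = 1·3 + 2, so a_1 = 1
3 = 1·2 + 1, so a_2 = 1
2 = 2·1 + 0, so a_3 = 2

[61; 1, 1, 2]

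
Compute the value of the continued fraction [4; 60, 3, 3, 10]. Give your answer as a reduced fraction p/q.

24947/6211

a_0 = 4: 4/1
a_1 = 60: 241/60
a_2 = 3: 727/181
a_3 = 3: 2422/603
a_4 = 10: 24947/6211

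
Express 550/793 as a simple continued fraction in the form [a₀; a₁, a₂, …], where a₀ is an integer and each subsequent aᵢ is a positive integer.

Repeatedly divide and take the remainder:
550 = 0·793 + 550, so a_0 = 0
793 = 1·550 + 243, so a_1 = 1
550 = 2·243 + 64, so a_2 = 2
243 = 3·64 + 51, so a_3 = 3
64 = 1·51 + 13, so a_4 = 1
51 = 3·13 + 12, so a_5 = 3
13 = 1·12 + 1, so a_6 = 1
12 = 12·1 + 0, so a_7 = 12

[0; 1, 2, 3, 1, 3, 1, 12]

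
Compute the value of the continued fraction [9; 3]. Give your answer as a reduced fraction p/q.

28/3

Start with 3.
9 + 1/(3/1) = 9 + 1/3 = 28/3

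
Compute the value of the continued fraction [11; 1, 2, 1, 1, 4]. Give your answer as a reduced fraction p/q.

375/32

a_0 = 11: 11/1
a_1 = 1: 12/1
a_2 = 2: 35/3
a_3 = 1: 47/4
a_4 = 1: 82/7
a_5 = 4: 375/32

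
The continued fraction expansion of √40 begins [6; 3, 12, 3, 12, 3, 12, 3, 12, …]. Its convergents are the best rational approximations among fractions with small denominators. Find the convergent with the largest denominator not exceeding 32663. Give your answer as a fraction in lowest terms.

27379/4329

List convergents until the denominator exceeds the bound:
a_0 = 6: 6/1  (≤ bound)
a_1 = 3: 19/3  (≤ bound)
a_2 = 12: 234/37  (≤ bound)
a_3 = 3: 721/114  (≤ bound)
a_4 = 12: 8886/1405  (≤ bound)
a_5 = 3: 27379/4329  (≤ bound)
a_6 = 12: 337434/53353  (> 32663, stop)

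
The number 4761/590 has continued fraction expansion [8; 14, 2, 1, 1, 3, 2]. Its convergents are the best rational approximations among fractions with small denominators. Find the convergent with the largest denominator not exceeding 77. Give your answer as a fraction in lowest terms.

581/72

a_0 = 8: 8/1  (≤ bound)
a_1 = 14: 113/14  (≤ bound)
a_2 = 2: 234/29  (≤ bound)
a_3 = 1: 347/43  (≤ bound)
a_4 = 1: 581/72  (≤ bound)
a_5 = 3: 2090/259  (> 77, stop)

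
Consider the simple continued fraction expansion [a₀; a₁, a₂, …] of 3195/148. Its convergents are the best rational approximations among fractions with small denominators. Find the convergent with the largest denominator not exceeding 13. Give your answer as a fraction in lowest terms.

a_0 = 21: 21/1  (≤ bound)
a_1 = 1: 22/1  (≤ bound)
a_2 = 1: 43/2  (≤ bound)
a_3 = 2: 108/5  (≤ bound)
a_4 = 2: 259/12  (≤ bound)
a_5 = 1: 367/17  (> 13, stop)

259/12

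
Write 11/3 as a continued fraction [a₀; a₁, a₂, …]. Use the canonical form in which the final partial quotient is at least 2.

11 = 3·3 + 2, so a_0 = 3
3 = 1·2 + 1, so a_1 = 1
2 = 2·1 + 0, so a_2 = 2

[3; 1, 2]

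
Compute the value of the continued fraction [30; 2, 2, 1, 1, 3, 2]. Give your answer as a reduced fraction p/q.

2981/98

a_0 = 30: 30/1
a_1 = 2: 61/2
a_2 = 2: 152/5
a_3 = 1: 213/7
a_4 = 1: 365/12
a_5 = 3: 1308/43
a_6 = 2: 2981/98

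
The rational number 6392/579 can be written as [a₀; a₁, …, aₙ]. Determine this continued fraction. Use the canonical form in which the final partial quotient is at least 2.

[11; 25, 5, 1, 3]

⌊6392/579⌋ = 11, remainder 23
⌊579/23⌋ = 25, remainder 4
⌊23/4⌋ = 5, remainder 3
⌊4/3⌋ = 1, remainder 1
⌊3/1⌋ = 3, remainder 0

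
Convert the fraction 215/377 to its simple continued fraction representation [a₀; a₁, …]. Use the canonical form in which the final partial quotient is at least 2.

[0; 1, 1, 3, 17, 1, 2]

⌊215/377⌋ = 0, remainder 215
⌊377/215⌋ = 1, remainder 162
⌊215/162⌋ = 1, remainder 53
⌊162/53⌋ = 3, remainder 3
⌊53/3⌋ = 17, remainder 2
⌊3/2⌋ = 1, remainder 1
⌊2/1⌋ = 2, remainder 0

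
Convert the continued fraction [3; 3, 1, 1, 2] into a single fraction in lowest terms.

59/18

Starting at the tail and folding back:
Start with 2.
1 + 1/(2/1) = 1 + 1/2 = 3/2
1 + 1/(3/2) = 1 + 2/3 = 5/3
3 + 1/(5/3) = 3 + 3/5 = 18/5
3 + 1/(18/5) = 3 + 5/18 = 59/18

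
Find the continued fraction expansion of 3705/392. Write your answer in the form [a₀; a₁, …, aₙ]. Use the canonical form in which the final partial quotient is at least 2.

[9; 2, 4, 1, 1, 1, 12]

Repeatedly divide and take the remainder:
3705 ÷ 392 → quotient 9, remainder 177
392 ÷ 177 → quotient 2, remainder 38
177 ÷ 38 → quotient 4, remainder 25
38 ÷ 25 → quotient 1, remainder 13
25 ÷ 13 → quotient 1, remainder 12
13 ÷ 12 → quotient 1, remainder 1
12 ÷ 1 → quotient 12, remainder 0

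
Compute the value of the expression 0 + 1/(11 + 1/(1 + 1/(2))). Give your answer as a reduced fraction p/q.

3/35

a_0 = 0: 0/1
a_1 = 11: 1/11
a_2 = 1: 1/12
a_3 = 2: 3/35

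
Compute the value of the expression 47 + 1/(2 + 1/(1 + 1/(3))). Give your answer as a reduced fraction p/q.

521/11

Start with 3.
1 + 1/(3/1) = 1 + 1/3 = 4/3
2 + 1/(4/3) = 2 + 3/4 = 11/4
47 + 1/(11/4) = 47 + 4/11 = 521/11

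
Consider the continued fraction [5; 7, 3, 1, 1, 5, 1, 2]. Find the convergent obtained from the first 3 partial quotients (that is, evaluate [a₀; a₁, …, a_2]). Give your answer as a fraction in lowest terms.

Collapse the nested fraction from the inside out:
Start with 3.
7 + 1/(3/1) = 7 + 1/3 = 22/3
5 + 1/(22/3) = 5 + 3/22 = 113/22

113/22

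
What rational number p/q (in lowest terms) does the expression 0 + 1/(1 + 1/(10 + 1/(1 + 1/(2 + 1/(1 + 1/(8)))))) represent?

Start with 8.
1 + 1/(8/1) = 1 + 1/8 = 9/8
2 + 1/(9/8) = 2 + 8/9 = 26/9
1 + 1/(26/9) = 1 + 9/26 = 35/26
10 + 1/(35/26) = 10 + 26/35 = 376/35
1 + 1/(376/35) = 1 + 35/376 = 411/376
0 + 1/(411/376) = 0 + 376/411 = 376/411

376/411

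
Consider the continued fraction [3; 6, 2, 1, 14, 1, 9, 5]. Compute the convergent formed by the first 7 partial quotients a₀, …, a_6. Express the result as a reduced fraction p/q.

9350/2961

Build up convergents one term at a time:
a_0 = 3: 3/1
a_1 = 6: 19/6
a_2 = 2: 41/13
a_3 = 1: 60/19
a_4 = 14: 881/279
a_5 = 1: 941/298
a_6 = 9: 9350/2961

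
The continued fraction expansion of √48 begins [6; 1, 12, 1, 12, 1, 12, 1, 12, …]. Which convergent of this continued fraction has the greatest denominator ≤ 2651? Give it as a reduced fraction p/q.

17466/2521

a_0 = 6: 6/1  (≤ bound)
a_1 = 1: 7/1  (≤ bound)
a_2 = 12: 90/13  (≤ bound)
a_3 = 1: 97/14  (≤ bound)
a_4 = 12: 1254/181  (≤ bound)
a_5 = 1: 1351/195  (≤ bound)
a_6 = 12: 17466/2521  (≤ bound)
a_7 = 1: 18817/2716  (> 2651, stop)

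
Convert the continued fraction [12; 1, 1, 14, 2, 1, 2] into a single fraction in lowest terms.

Start with 2.
1 + 1/(2/1) = 1 + 1/2 = 3/2
2 + 1/(3/2) = 2 + 2/3 = 8/3
14 + 1/(8/3) = 14 + 3/8 = 115/8
1 + 1/(115/8) = 1 + 8/115 = 123/115
1 + 1/(123/115) = 1 + 115/123 = 238/123
12 + 1/(238/123) = 12 + 123/238 = 2979/238

2979/238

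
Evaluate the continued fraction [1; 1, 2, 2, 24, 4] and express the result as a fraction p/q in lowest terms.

1184/691

Collapse the nested fraction from the inside out:
Start with 4.
24 + 1/(4/1) = 24 + 1/4 = 97/4
2 + 1/(97/4) = 2 + 4/97 = 198/97
2 + 1/(198/97) = 2 + 97/198 = 493/198
1 + 1/(493/198) = 1 + 198/493 = 691/493
1 + 1/(691/493) = 1 + 493/691 = 1184/691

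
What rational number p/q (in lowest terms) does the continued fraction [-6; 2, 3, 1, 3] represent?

Start with 3.
1 + 1/(3/1) = 1 + 1/3 = 4/3
3 + 1/(4/3) = 3 + 3/4 = 15/4
2 + 1/(15/4) = 2 + 4/15 = 34/15
-6 + 1/(34/15) = -6 + 15/34 = -189/34

-189/34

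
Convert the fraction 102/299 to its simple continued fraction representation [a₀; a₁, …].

⌊102/299⌋ = 0, remainder 102
⌊299/102⌋ = 2, remainder 95
⌊102/95⌋ = 1, remainder 7
⌊95/7⌋ = 13, remainder 4
⌊7/4⌋ = 1, remainder 3
⌊4/3⌋ = 1, remainder 1
⌊3/1⌋ = 3, remainder 0

[0; 2, 1, 13, 1, 1, 3]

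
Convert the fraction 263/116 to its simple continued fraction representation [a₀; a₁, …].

[2; 3, 1, 2, 1, 7]

263 ÷ 116 → quotient 2, remainder 31
116 ÷ 31 → quotient 3, remainder 23
31 ÷ 23 → quotient 1, remainder 8
23 ÷ 8 → quotient 2, remainder 7
8 ÷ 7 → quotient 1, remainder 1
7 ÷ 1 → quotient 7, remainder 0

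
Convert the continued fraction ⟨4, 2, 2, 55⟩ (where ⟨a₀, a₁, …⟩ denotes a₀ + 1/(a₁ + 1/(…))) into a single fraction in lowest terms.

1219/277

Build up convergents one term at a time:
a_0 = 4: 4/1
a_1 = 2: 9/2
a_2 = 2: 22/5
a_3 = 55: 1219/277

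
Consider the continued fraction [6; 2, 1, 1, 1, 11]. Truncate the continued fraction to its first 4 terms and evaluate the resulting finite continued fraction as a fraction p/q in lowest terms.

32/5

Start with 1.
1 + 1/(1/1) = 1 + 1/1 = 2/1
2 + 1/(2/1) = 2 + 1/2 = 5/2
6 + 1/(5/2) = 6 + 2/5 = 32/5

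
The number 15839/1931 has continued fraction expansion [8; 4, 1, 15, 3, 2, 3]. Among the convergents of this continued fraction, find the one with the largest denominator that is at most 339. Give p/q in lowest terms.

1985/242

a_0 = 8: 8/1  (≤ bound)
a_1 = 4: 33/4  (≤ bound)
a_2 = 1: 41/5  (≤ bound)
a_3 = 15: 648/79  (≤ bound)
a_4 = 3: 1985/242  (≤ bound)
a_5 = 2: 4618/563  (> 339, stop)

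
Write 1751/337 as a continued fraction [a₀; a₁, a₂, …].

Repeatedly divide and take the remainder:
⌊1751/337⌋ = 5, remainder 66
⌊337/66⌋ = 5, remainder 7
⌊66/7⌋ = 9, remainder 3
⌊7/3⌋ = 2, remainder 1
⌊3/1⌋ = 3, remainder 0

[5; 5, 9, 2, 3]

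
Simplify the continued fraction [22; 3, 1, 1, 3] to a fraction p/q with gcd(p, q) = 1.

Collapse the nested fraction from the inside out:
Start with 3.
1 + 1/(3/1) = 1 + 1/3 = 4/3
1 + 1/(4/3) = 1 + 3/4 = 7/4
3 + 1/(7/4) = 3 + 4/7 = 25/7
22 + 1/(25/7) = 22 + 7/25 = 557/25

557/25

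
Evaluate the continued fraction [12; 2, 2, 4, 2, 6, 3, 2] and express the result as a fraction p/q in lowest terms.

Start with 2.
3 + 1/(2/1) = 3 + 1/2 = 7/2
6 + 1/(7/2) = 6 + 2/7 = 44/7
2 + 1/(44/7) = 2 + 7/44 = 95/44
4 + 1/(95/44) = 4 + 44/95 = 424/95
2 + 1/(424/95) = 2 + 95/424 = 943/424
2 + 1/(943/424) = 2 + 424/943 = 2310/943
12 + 1/(2310/943) = 12 + 943/2310 = 28663/2310

28663/2310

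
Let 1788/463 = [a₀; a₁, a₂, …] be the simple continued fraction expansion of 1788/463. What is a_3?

4

Run the Euclidean algorithm, recording each quotient:
⌊1788/463⌋ = 3, remainder 399
⌊463/399⌋ = 1, remainder 64
⌊399/64⌋ = 6, remainder 15
⌊64/15⌋ = 4, remainder 4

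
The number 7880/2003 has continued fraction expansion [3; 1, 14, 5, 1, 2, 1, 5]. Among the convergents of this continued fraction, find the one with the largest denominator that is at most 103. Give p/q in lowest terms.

List convergents until the denominator exceeds the bound:
a_0 = 3: 3/1  (≤ bound)
a_1 = 1: 4/1  (≤ bound)
a_2 = 14: 59/15  (≤ bound)
a_3 = 5: 299/76  (≤ bound)
a_4 = 1: 358/91  (≤ bound)
a_5 = 2: 1015/258  (> 103, stop)

358/91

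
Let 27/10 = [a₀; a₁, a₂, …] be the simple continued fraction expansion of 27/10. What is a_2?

2

Run the Euclidean algorithm, recording each quotient:
⌊27/10⌋ = 2, remainder 7
⌊10/7⌋ = 1, remainder 3
⌊7/3⌋ = 2, remainder 1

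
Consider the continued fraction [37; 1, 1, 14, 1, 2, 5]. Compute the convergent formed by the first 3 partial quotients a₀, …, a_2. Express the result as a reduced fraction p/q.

75/2

Starting at the tail and folding back:
Start with 1.
1 + 1/(1/1) = 1 + 1/1 = 2/1
37 + 1/(2/1) = 37 + 1/2 = 75/2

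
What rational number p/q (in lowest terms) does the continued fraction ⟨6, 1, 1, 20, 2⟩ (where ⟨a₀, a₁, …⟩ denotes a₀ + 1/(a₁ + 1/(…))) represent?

547/84

Build up convergents one term at a time:
a_0 = 6: 6/1
a_1 = 1: 7/1
a_2 = 1: 13/2
a_3 = 20: 267/41
a_4 = 2: 547/84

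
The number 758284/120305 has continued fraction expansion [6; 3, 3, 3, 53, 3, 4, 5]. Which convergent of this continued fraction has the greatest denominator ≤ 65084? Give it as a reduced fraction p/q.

List convergents until the denominator exceeds the bound:
a_0 = 6: 6/1  (≤ bound)
a_1 = 3: 19/3  (≤ bound)
a_2 = 3: 63/10  (≤ bound)
a_3 = 3: 208/33  (≤ bound)
a_4 = 53: 11087/1759  (≤ bound)
a_5 = 3: 33469/5310  (≤ bound)
a_6 = 4: 144963/22999  (≤ bound)
a_7 = 5: 758284/120305  (> 65084, stop)

144963/22999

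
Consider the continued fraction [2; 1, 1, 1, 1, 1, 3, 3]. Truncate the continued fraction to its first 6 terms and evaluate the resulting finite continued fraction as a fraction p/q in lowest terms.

21/8

Use the convergent recurrence hₖ = aₖ·hₖ₋₁ + hₖ₋₂ (and likewise for the denominators kₖ):
a_0 = 2: 2/1
a_1 = 1: 3/1
a_2 = 1: 5/2
a_3 = 1: 8/3
a_4 = 1: 13/5
a_5 = 1: 21/8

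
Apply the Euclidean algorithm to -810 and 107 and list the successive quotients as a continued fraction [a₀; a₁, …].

⌊-810/107⌋ = -8, remainder 46
⌊107/46⌋ = 2, remainder 15
⌊46/15⌋ = 3, remainder 1
⌊15/1⌋ = 15, remainder 0

[-8; 2, 3, 15]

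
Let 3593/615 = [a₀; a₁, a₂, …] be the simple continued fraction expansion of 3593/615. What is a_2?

5

3593 ÷ 615 → quotient 5, remainder 518
615 ÷ 518 → quotient 1, remainder 97
518 ÷ 97 → quotient 5, remainder 33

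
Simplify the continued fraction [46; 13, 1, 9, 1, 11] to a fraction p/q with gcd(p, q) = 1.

a_0 = 46: 46/1
a_1 = 13: 599/13
a_2 = 1: 645/14
a_3 = 9: 6404/139
a_4 = 1: 7049/153
a_5 = 11: 83943/1822

83943/1822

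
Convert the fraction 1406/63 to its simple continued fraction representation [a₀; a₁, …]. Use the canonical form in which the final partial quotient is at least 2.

[22; 3, 6, 1, 2]

Apply division with remainder until the remainder is 0:
1406 ÷ 63 → quotient 22, remainder 20
63 ÷ 20 → quotient 3, remainder 3
20 ÷ 3 → quotient 6, remainder 2
3 ÷ 2 → quotient 1, remainder 1
2 ÷ 1 → quotient 2, remainder 0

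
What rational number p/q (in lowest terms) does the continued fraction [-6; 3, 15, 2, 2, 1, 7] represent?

-14485/2553

Starting at the tail and folding back:
Start with 7.
1 + 1/(7/1) = 1 + 1/7 = 8/7
2 + 1/(8/7) = 2 + 7/8 = 23/8
2 + 1/(23/8) = 2 + 8/23 = 54/23
15 + 1/(54/23) = 15 + 23/54 = 833/54
3 + 1/(833/54) = 3 + 54/833 = 2553/833
-6 + 1/(2553/833) = -6 + 833/2553 = -14485/2553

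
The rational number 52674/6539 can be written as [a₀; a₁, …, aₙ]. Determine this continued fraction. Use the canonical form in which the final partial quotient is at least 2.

⌊52674/6539⌋ = 8, remainder 362
⌊6539/362⌋ = 18, remainder 23
⌊362/23⌋ = 15, remainder 17
⌊23/17⌋ = 1, remainder 6
⌊17/6⌋ = 2, remainder 5
⌊6/5⌋ = 1, remainder 1
⌊5/1⌋ = 5, remainder 0

[8; 18, 15, 1, 2, 1, 5]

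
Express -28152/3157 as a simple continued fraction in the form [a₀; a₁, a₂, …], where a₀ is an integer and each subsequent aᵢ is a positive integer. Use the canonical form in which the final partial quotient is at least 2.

Apply division with remainder until the remainder is 0:
-28152 ÷ 3157 → quotient -9, remainder 261
3157 ÷ 261 → quotient 12, remainder 25
261 ÷ 25 → quotient 10, remainder 11
25 ÷ 11 → quotient 2, remainder 3
11 ÷ 3 → quotient 3, remainder 2
3 ÷ 2 → quotient 1, remainder 1
2 ÷ 1 → quotient 2, remainder 0

[-9; 12, 10, 2, 3, 1, 2]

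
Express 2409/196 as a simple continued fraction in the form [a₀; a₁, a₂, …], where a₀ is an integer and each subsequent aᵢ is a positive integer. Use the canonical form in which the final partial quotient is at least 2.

[12; 3, 2, 3, 1, 1, 3]

Repeatedly divide and take the remainder:
2409 ÷ 196 → quotient 12, remainder 57
196 ÷ 57 → quotient 3, remainder 25
57 ÷ 25 → quotient 2, remainder 7
25 ÷ 7 → quotient 3, remainder 4
7 ÷ 4 → quotient 1, remainder 3
4 ÷ 3 → quotient 1, remainder 1
3 ÷ 1 → quotient 3, remainder 0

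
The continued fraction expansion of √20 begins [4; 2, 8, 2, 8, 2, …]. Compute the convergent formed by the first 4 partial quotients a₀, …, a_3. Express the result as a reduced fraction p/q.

161/36

a_0 = 4: 4/1
a_1 = 2: 9/2
a_2 = 8: 76/17
a_3 = 2: 161/36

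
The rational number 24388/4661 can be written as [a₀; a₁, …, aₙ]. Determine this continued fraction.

⌊24388/4661⌋ = 5, remainder 1083
⌊4661/1083⌋ = 4, remainder 329
⌊1083/329⌋ = 3, remainder 96
⌊329/96⌋ = 3, remainder 41
⌊96/41⌋ = 2, remainder 14
⌊41/14⌋ = 2, remainder 13
⌊14/13⌋ = 1, remainder 1
⌊13/1⌋ = 13, remainder 0

[5; 4, 3, 3, 2, 2, 1, 13]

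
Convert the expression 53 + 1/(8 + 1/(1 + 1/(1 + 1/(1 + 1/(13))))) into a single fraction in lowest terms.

Start with 13.
1 + 1/(13/1) = 1 + 1/13 = 14/13
1 + 1/(14/13) = 1 + 13/14 = 27/14
1 + 1/(27/14) = 1 + 14/27 = 41/27
8 + 1/(41/27) = 8 + 27/41 = 355/41
53 + 1/(355/41) = 53 + 41/355 = 18856/355

18856/355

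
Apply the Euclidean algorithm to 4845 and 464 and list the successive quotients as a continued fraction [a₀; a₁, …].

[10; 2, 3, 1, 3, 1, 10]

Run the Euclidean algorithm, recording each quotient:
4845 = 10·464 + 205, so a_0 = 10
464 = 2·205 + 54, so a_1 = 2
205 = 3·54 + 43, so a_2 = 3
54 = 1·43 + 11, so a_3 = 1
43 = 3·11 + 10, so a_4 = 3
11 = 1·10 + 1, so a_5 = 1
10 = 10·1 + 0, so a_6 = 10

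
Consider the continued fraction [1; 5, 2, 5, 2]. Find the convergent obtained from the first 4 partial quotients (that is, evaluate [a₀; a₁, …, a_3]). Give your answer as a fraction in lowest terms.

71/60

Work from the innermost term outward:
Start with 5.
2 + 1/(5/1) = 2 + 1/5 = 11/5
5 + 1/(11/5) = 5 + 5/11 = 60/11
1 + 1/(60/11) = 1 + 11/60 = 71/60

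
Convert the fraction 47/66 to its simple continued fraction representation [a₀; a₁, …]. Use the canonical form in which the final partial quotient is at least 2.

Run the Euclidean algorithm, recording each quotient:
⌊47/66⌋ = 0, remainder 47
⌊66/47⌋ = 1, remainder 19
⌊47/19⌋ = 2, remainder 9
⌊19/9⌋ = 2, remainder 1
⌊9/1⌋ = 9, remainder 0

[0; 1, 2, 2, 9]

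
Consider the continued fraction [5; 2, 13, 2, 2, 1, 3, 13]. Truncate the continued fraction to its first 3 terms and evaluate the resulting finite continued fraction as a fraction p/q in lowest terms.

Start with 13.
2 + 1/(13/1) = 2 + 1/13 = 27/13
5 + 1/(27/13) = 5 + 13/27 = 148/27

148/27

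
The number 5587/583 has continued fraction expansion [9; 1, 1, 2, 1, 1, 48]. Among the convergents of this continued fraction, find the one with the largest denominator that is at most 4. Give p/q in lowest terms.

19/2

List convergents until the denominator exceeds the bound:
a_0 = 9: 9/1  (≤ bound)
a_1 = 1: 10/1  (≤ bound)
a_2 = 1: 19/2  (≤ bound)
a_3 = 2: 48/5  (> 4, stop)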